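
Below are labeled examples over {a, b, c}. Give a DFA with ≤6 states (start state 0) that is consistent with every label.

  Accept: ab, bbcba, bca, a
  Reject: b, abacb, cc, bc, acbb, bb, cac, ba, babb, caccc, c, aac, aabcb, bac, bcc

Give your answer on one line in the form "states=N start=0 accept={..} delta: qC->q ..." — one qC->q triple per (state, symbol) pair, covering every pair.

Grow the machine one transition at a time. Run the examples from 0; the earliest place one falls off (shortest prefix, ties alphabetical) gets sent to the lowest-numbered state that keeps every Accept/Reject pair distinguishable — a pair clashes when both reach the same state with identical unread suffix — and to a fresh state only if none does.
a: 0a undefined. 0a->0: no, ab/b meet in 0 with "b" left. Open state 1: 0a->1.
b: 0b undefined. 0b->0: no, a/ba meet in 1. 0b->1: no, ab/bb meet in 1 with "b" left. Open state 2: 0b->2.
c: 0c undefined. 0c->0: ok.
aa: 1a undefined. 1a->0: ok.
ab: 1b undefined. 1b->0: no, ab/cc meet in 0. 1b->1: ok.
ac: 1c undefined. 1c->0: ok.
ba: 2a undefined. 2a->0: ok.
bb: 2b undefined. 2b->0: no, bbcba/cc meet in 0. 2b->1: no, ab/acbb meet in 1. 2b->2: ok.
bc: 2c undefined. 2c->0: no, bbcba/cc meet in 0. 2c->1: no, ab/bc meet in 1. 2c->2: no, bbcba/cc meet in 0. Open state 3: 2c->3.
bca: 3a undefined. 3a->0: no, bca/cc meet in 0. 3a->1: ok.
bcc: 3c undefined. 3c->0: ok.
bbcb: 3b undefined. 3b->0: ok.
All examples now run through 4 states with every (state, symbol) defined. Accept strings end in {1}, Reject strings end in {0,2,3}; accept={1}.

states=4 start=0 accept={1} delta: 0a->1 0b->2 0c->0 1a->0 1b->1 1c->0 2a->0 2b->2 2c->3 3a->1 3b->0 3c->0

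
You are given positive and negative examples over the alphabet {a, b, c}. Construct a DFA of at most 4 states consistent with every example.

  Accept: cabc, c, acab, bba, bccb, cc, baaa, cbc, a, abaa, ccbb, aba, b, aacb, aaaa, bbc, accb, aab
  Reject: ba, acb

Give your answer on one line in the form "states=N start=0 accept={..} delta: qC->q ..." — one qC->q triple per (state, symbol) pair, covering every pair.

states=4 start=0 accept={0,1,3} delta: 0a->1 0b->1 0c->0 1a->2 1b->3 1c->3 2a->0 2b->0 2c->0 3a->0 3b->2 3c->0

Fold the examples into a partial DFA from state 0: repeatedly fix the first undefined (state, symbol) met by the shortest-then-alphabetical prefix, trying targets in increasing order and rejecting any under which an Accept and a Reject string meet in one state with the same remainder; add a state when all current targets are rejected. Accepting states are where Accept strings end.
a: 0a undefined. 0a->0: no, aba/ba meet in 0 with "ba" left. Open state 1: 0a->1.
b: 0b undefined. 0b->0: no, bba/ba meet in 1. 0b->1: ok.
c: 0c undefined. 0c->0: ok.
aa: 1a undefined. 1a->0: no, c/ba meet in 0. 1a->1: no, baaa/ba meet in 1. Open state 2: 1a->2.
ab: 1b undefined. 1b->0: no, abaa/ba meet in 2. 1b->1: no, bba/ba meet in 2. 1b->2: no, ccbb/ba meet in 2. Open state 3: 1b->3.
ac: 1c undefined. 1c->0: no, bccb/acb meet in 1. 1c->1: no, bccb/acb meet in 3. 1c->2: no, cbc/ba meet in 2. 1c->3: ok.
aaa: 2a undefined. 2a->0: ok.
aab: 2b undefined. 2b->0: ok.
aac: 2c undefined. 2c->0: ok.
aba: 3a undefined. 3a->0: ok.
acb: 3b undefined. 3b->0: no, c/acb meet in 0. 3b->1: no, acab/acb meet in 1. 3b->2: ok.
acc: 3c undefined. 3c->0: ok.
All examples now run through 4 states with every (state, symbol) defined. Accept strings end in {0,1,3}, Reject strings end in {2}; accept={0,1,3}.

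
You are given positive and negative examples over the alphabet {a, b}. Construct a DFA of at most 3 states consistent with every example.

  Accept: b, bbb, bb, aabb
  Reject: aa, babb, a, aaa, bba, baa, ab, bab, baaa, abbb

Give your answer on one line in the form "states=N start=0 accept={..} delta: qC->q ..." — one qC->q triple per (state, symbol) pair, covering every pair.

states=3 start=0 accept={0} delta: 0a->1 0b->0 1a->2 1b->1 2a->1 2b->0

State merging on the prefix tree: take the shortest (then alphabetical) example prefix whose next move is undefined and point that move at state 0, else 1, else 2, ...; a target is out if some Accept/Reject pair would then sit in one state with the same input left (inseparable). If every existing state is out, open a new one.
a: 0a undefined. 0a->0: no, b/ab meet in 0 with "b" left. Open state 1: 0a->1.
b: 0b undefined. 0b->0: ok.
aa: 1a undefined. 1a->0: no, b/aa meet in 0. 1a->1: no, aabb/babb meet in 1 with "bb" left. Open state 2: 1a->2.
ab: 1b undefined. 1b->0: no, b/babb meet in 0. 1b->1: ok.
aaa: 2a undefined. 2a->0: no, b/aaa meet in 0. 2a->1: ok.
aab: 2b undefined. 2b->0: ok.
All examples now run through 3 states with every (state, symbol) defined. Accept strings end in {0}, Reject strings end in {1,2}; accept={0}.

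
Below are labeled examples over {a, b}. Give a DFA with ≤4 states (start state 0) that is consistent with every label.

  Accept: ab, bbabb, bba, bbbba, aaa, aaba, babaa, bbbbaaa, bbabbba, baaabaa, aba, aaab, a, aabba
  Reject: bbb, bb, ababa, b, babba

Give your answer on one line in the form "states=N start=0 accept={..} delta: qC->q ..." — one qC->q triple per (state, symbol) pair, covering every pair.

states=3 start=0 accept={1,2} delta: 0a->1 0b->0 1a->0 1b->2 2a->2 2b->1

State merging on the prefix tree: take the shortest (then alphabetical) example prefix whose next move is undefined and point that move at state 0, else 1, else 2, ...; a target is out if some Accept/Reject pair would then sit in one state with the same input left (inseparable). If every existing state is out, open a new one.
a: 0a undefined. 0a->0: no, ab/b meet in 0 with "b" left. Open state 1: 0a->1.
b: 0b undefined. 0b->0: ok.
aa: 1a undefined. 1a->0: ok.
ab: 1b undefined. 1b->0: no, ab/bbb meet in 0. 1b->1: no, ab/ababa meet in 1. Open state 2: 1b->2.
aba: 2a undefined. 2a->0: no, bba/ababa meet in 1. 2a->1: no, bba/ababa meet in 1. 2a->2: ok.
abab: 2b undefined. 2b->0: no, bbabb/bbb meet in 0. 2b->1: ok.
All examples now run through 3 states with every (state, symbol) defined. Accept strings end in {1,2}, Reject strings end in {0}; accept={1,2}.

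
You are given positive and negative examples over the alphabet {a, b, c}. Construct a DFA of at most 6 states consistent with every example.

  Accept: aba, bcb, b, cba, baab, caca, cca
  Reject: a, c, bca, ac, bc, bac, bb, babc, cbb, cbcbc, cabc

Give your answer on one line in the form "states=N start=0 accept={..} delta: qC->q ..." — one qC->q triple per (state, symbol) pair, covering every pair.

Grow the machine one transition at a time. Run the examples from 0; the earliest place one falls off (shortest prefix, ties alphabetical) gets sent to the lowest-numbered state that keeps every Accept/Reject pair distinguishable — a pair clashes when both reach the same state with identical unread suffix — and to a fresh state only if none does.
a: 0a undefined. 0a->0: ok.
b: 0b undefined. 0b->0: no, aba/a meet in 0. Open state 1: 0b->1.
c: 0c undefined. 0c->0: no, caca/a meet in 0. 0c->1: no, b/c meet in 1. Open state 2: 0c->2.
ba: 1a undefined. 1a->0: no, aba/a meet in 0. 1a->1: no, baab/bb meet in 1 with "b" left. 1a->2: no, aba/c meet in 2. Open state 3: 1a->3.
bb: 1b undefined. 1b->0: ok.
bc: 1c undefined. 1c->0: ok.
ca: 2a undefined. 2a->0: no, caca/a meet in 0. 2a->1: no, caca/a meet in 0. 2a->2: ok.
cb: 2b undefined. 2b->0: no, bcb/cbb meet in 1. 2b->1: ok.
cc: 2c undefined. 2c->0: no, caca/a meet in 0. 2c->1: ok.
baa: 3a undefined. 3a->0: ok.
bab: 3b undefined. 3b->0: ok.
bac: 3c undefined. 3c->0: ok.
All examples now run through 4 states with every (state, symbol) defined. Accept strings end in {1,3}, Reject strings end in {0,2}; accept={1,3}.

states=4 start=0 accept={1,3} delta: 0a->0 0b->1 0c->2 1a->3 1b->0 1c->0 2a->2 2b->1 2c->1 3a->0 3b->0 3c->0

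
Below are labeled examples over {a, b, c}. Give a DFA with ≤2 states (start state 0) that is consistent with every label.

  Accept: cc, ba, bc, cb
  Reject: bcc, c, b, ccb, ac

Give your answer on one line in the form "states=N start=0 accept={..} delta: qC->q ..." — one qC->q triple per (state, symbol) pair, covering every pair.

State merging on the prefix tree: take the shortest (then alphabetical) example prefix whose next move is undefined and point that move at state 0, else 1, else 2, ...; a target is out if some Accept/Reject pair would then sit in one state with the same input left (inseparable). If every existing state is out, open a new one.
a: 0a undefined. 0a->0: ok.
b: 0b undefined. 0b->0: no, cc/bcc meet in 0 with "cc" left. Open state 1: 0b->1.
c: 0c undefined. 0c->0: no, cc/c meet in 0. 0c->1: ok.
ba: 1a undefined. 1a->0: ok.
bc: 1c undefined. 1c->0: ok.
cb: 1b undefined. 1b->0: ok.
All examples now run through 2 states with every (state, symbol) defined. Accept strings end in {0}, Reject strings end in {1}; accept={0}.

states=2 start=0 accept={0} delta: 0a->0 0b->1 0c->1 1a->0 1b->0 1c->0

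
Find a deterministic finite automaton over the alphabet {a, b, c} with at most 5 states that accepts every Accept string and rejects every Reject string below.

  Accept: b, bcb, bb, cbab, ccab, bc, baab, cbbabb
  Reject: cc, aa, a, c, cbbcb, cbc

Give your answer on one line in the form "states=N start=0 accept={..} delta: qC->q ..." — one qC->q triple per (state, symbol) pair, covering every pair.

states=3 start=0 accept={1} delta: 0a->0 0b->1 0c->2 1a->0 1b->1 1c->1 2a->0 2b->2 2c->2

Fold the examples into a partial DFA from state 0: repeatedly fix the first undefined (state, symbol) met by the shortest-then-alphabetical prefix, trying targets in increasing order and rejecting any under which an Accept and a Reject string meet in one state with the same remainder; add a state when all current targets are rejected. Accepting states are where Accept strings end.
a: 0a undefined. 0a->0: ok.
b: 0b undefined. 0b->0: no, b/aa meet in 0. Open state 1: 0b->1.
c: 0c undefined. 0c->0: no, bc/cbc meet in 1 with "c" left. 0c->1: no, b/c meet in 1. Open state 2: 0c->2.
ba: 1a undefined. 1a->0: ok.
bb: 1b undefined. 1b->0: no, bb/aa meet in 0. 1b->1: ok.
bc: 1c undefined. 1c->0: no, bc/aa meet in 0. 1c->1: ok.
cb: 2b undefined. 2b->0: no, b/cbbcb meet in 1. 2b->1: no, b/cbbcb meet in 1. 2b->2: ok.
cc: 2c undefined. 2c->0: no, b/cbbcb meet in 1. 2c->1: no, b/cc meet in 1. 2c->2: ok.
cba: 2a undefined. 2a->0: ok.
All examples now run through 3 states with every (state, symbol) defined. Accept strings end in {1}, Reject strings end in {0,2}; accept={1}.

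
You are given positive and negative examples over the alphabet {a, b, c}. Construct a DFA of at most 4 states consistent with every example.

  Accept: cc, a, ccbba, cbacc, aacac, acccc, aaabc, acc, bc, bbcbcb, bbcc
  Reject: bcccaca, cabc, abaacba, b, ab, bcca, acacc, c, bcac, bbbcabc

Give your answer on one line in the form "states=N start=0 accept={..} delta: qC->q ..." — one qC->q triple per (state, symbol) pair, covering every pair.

states=4 start=0 accept={0,2} delta: 0a->0 0b->1 0c->1 1a->1 1b->0 1c->2 2a->2 2b->3 2c->1 3a->1 3b->0 3c->1

Fold the examples into a partial DFA from state 0: repeatedly fix the first undefined (state, symbol) met by the shortest-then-alphabetical prefix, trying targets in increasing order and rejecting any under which an Accept and a Reject string meet in one state with the same remainder; add a state when all current targets are rejected. Accepting states are where Accept strings end.
a: 0a undefined. 0a->0: ok.
b: 0b undefined. 0b->0: no, a/b meet in 0. Open state 1: 0b->1.
c: 0c undefined. 0c->0: no, cc/acacc meet in 0. 0c->1: ok.
bb: 1b undefined. 1b->0: ok.
bc: 1c undefined. 1c->0: no, cc/bbbcabc meet in 0. 1c->1: no, cc/b meet in 1. Open state 2: 1c->2.
ca: 1a undefined. 1a->0: no, cc/cabc meet in 2. 1a->1: ok.
bca: 2a undefined. 2a->0: no, cc/bbbcabc meet in 2. 2a->1: no, cc/bcac meet in 2. 2a->2: ok.
bcc: 2c undefined. 2c->0: no, cc/bcccaca meet in 2. 2c->1: ok.
ccb: 2b undefined. 2b->0: no, a/abaacba meet in 0. 2b->1: no, cc/bbbcabc meet in 2. 2b->2: no, cc/abaacba meet in 2. Open state 3: 2b->3.
ccbb: 3b undefined. 3b->0: ok.
abaacba: 3a undefined. 3a->0: no, a/abaacba meet in 0. 3a->1: ok.
bbbcabc: 3c undefined. 3c->0: no, a/bbbcabc meet in 0. 3c->1: ok.
All examples now run through 4 states with every (state, symbol) defined. Accept strings end in {0,2}, Reject strings end in {1}; accept={0,2}.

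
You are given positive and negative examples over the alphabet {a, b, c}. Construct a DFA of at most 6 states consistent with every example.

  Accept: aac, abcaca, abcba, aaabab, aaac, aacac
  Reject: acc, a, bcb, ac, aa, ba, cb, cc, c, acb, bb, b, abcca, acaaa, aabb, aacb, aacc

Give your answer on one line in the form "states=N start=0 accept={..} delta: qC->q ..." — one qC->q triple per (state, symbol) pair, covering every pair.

Grow the machine one transition at a time. Run the examples from 0; the earliest place one falls off (shortest prefix, ties alphabetical) gets sent to the lowest-numbered state that keeps every Accept/Reject pair distinguishable — a pair clashes when both reach the same state with identical unread suffix — and to a fresh state only if none does.
a: 0a undefined. 0a->0: no, aac/ac meet in 0 with "c" left. Open state 1: 0a->1.
b: 0b undefined. 0b->0: ok.
c: 0c undefined. 0c->0: ok.
aa: 1a undefined. 1a->0: no, aac/bcb meet in 0. 1a->1: no, aac/ac meet in 1 with "c" left. Open state 2: 1a->2.
ab: 1b undefined. 1b->0: no, abcba/a meet in 1. 1b->1: ok.
ac: 1c undefined. 1c->0: no, abcaca/a meet in 1. 1c->1: no, abcba/aa meet in 2. 1c->2: no, aac/acc meet in 2 with "c" left. Open state 3: 1c->3.
aaa: 2a undefined. 2a->0: no, aaabab/a meet in 1. 2a->1: no, aaac/ac meet in 3. 2a->2: ok.
aab: 2b undefined. 2b->0: no, aaabab/a meet in 1. 2b->1: no, aaabab/a meet in 1. 2b->2: no, aaabab/aa meet in 2. 2b->3: ok.
aac: 2c undefined. 2c->0: no, aac/bcb meet in 0. 2c->1: no, aac/a meet in 1. 2c->2: no, aac/aa meet in 2. 2c->3: no, aac/ac meet in 3. Open state 4: 2c->4.
aca: 3a undefined. 3a->0: no, abcaca/a meet in 1. 3a->1: no, abcaca/a meet in 1. 3a->2: no, aaabab/ac meet in 3. 3a->3: no, abcaca/abcca meet in 3 with "ca" left. 3a->4: no, aaabab/aacb meet in 4 with "b" left. Open state 5: 3a->5.
acb: 3b undefined. 3b->0: no, abcba/a meet in 1. 3b->1: no, abcba/aa meet in 2. 3b->2: no, abcba/aa meet in 2. 3b->3: ok.
acc: 3c undefined. 3c->0: ok.
aaca: 4a undefined. 4a->0: no, aacac/acc meet in 0. 4a->1: no, aacac/ac meet in 3. 4a->2: ok.
aacb: 4b undefined. 4b->0: ok.
aacc: 4c undefined. 4c->0: ok.
acaa: 5a undefined. 5a->0: ok.
abcac: 5c undefined. 5c->0: no, abcaca/a meet in 1. 5c->1: no, abcaca/aa meet in 2. 5c->2: no, abcaca/aa meet in 2. 5c->3: ok.
aaabab: 5b undefined. 5b->0: no, aaabab/acc meet in 0. 5b->1: no, aaabab/a meet in 1. 5b->2: no, aaabab/aa meet in 2. 5b->3: no, aaabab/ac meet in 3. 5b->4: ok.
All examples now run through 6 states with every (state, symbol) defined. Accept strings end in {4,5}, Reject strings end in {0,1,2,3}; accept={4,5}.

states=6 start=0 accept={4,5} delta: 0a->1 0b->0 0c->0 1a->2 1b->1 1c->3 2a->2 2b->3 2c->4 3a->5 3b->3 3c->0 4a->2 4b->0 4c->0 5a->0 5b->4 5c->3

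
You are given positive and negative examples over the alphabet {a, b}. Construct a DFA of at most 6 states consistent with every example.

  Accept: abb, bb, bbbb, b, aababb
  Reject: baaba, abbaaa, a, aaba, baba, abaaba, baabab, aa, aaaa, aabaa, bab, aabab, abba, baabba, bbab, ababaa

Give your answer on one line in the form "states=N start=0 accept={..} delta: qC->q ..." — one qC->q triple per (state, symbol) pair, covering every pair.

Grow the machine one transition at a time. Run the examples from 0; the earliest place one falls off (shortest prefix, ties alphabetical) gets sent to the lowest-numbered state that keeps every Accept/Reject pair distinguishable — a pair clashes when both reach the same state with identical unread suffix — and to a fresh state only if none does.
a: 0a undefined. 0a->0: ok.
b: 0b undefined. 0b->0: no, abb/baaba meet in 0. Open state 1: 0b->1.
ba: 1a undefined. 1a->0: no, b/baabab meet in 1. 1a->1: no, abb/bab meet in 1 with "b" left. Open state 2: 1a->2.
bb: 1b undefined. 1b->0: no, abb/abbaaa meet in 0. 1b->1: ok.
baa: 2a undefined. 2a->0: ok.
bab: 2b undefined. 2b->0: ok.
All examples now run through 3 states with every (state, symbol) defined. Accept strings end in {1}, Reject strings end in {0,2}; accept={1}.

states=3 start=0 accept={1} delta: 0a->0 0b->1 1a->2 1b->1 2a->0 2b->0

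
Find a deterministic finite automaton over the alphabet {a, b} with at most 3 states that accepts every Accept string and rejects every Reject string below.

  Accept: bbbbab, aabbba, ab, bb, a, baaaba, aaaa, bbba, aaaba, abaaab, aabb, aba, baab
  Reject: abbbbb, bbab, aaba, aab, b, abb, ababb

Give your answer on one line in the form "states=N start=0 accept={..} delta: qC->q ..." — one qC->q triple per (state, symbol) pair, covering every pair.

states=3 start=0 accept={0,1} delta: 0a->1 0b->2 1a->0 1b->0 2a->2 2b->1

Fold the examples into a partial DFA from state 0: repeatedly fix the first undefined (state, symbol) met by the shortest-then-alphabetical prefix, trying targets in increasing order and rejecting any under which an Accept and a Reject string meet in one state with the same remainder; add a state when all current targets are rejected. Accepting states are where Accept strings end.
a: 0a undefined. 0a->0: no, ab/aab meet in 0 with "b" left. Open state 1: 0a->1.
b: 0b undefined. 0b->0: no, bbbbab/bbab meet in 1 with "b" left. 0b->1: no, a/b meet in 1. Open state 2: 0b->2.
aa: 1a undefined. 1a->0: ok.
ab: 1b undefined. 1b->0: ok.
ba: 2a undefined. 2a->0: no, ab/aaba meet in 0. 2a->1: no, a/aaba meet in 1. 2a->2: ok.
bb: 2b undefined. 2b->0: no, bbbbab/abbbbb meet in 0. 2b->1: ok.
All examples now run through 3 states with every (state, symbol) defined. Accept strings end in {0,1}, Reject strings end in {2}; accept={0,1}.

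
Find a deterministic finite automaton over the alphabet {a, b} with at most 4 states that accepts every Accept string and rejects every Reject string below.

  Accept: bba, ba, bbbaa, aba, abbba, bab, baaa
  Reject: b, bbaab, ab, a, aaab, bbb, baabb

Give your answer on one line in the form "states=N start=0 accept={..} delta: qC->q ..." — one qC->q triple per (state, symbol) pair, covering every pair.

states=4 start=0 accept={2,3} delta: 0a->0 0b->1 1a->2 1b->1 2a->3 2b->2 3a->2 3b->0

Fold the examples into a partial DFA from state 0: repeatedly fix the first undefined (state, symbol) met by the shortest-then-alphabetical prefix, trying targets in increasing order and rejecting any under which an Accept and a Reject string meet in one state with the same remainder; add a state when all current targets are rejected. Accepting states are where Accept strings end.
a: 0a undefined. 0a->0: ok.
b: 0b undefined. 0b->0: no, bba/b meet in 0. Open state 1: 0b->1.
ba: 1a undefined. 1a->0: no, ba/a meet in 0. 1a->1: no, ba/b meet in 1. Open state 2: 1a->2.
bb: 1b undefined. 1b->0: no, bba/a meet in 0. 1b->1: ok.
baa: 2a undefined. 2a->0: no, bbbaa/a meet in 0. 2a->1: no, bbbaa/b meet in 1. 2a->2: no, bab/bbaab meet in 2 with "b" left. Open state 3: 2a->3.
bab: 2b undefined. 2b->0: no, bab/a meet in 0. 2b->1: no, bab/b meet in 1. 2b->2: ok.
baaa: 3a undefined. 3a->0: no, baaa/a meet in 0. 3a->1: no, baaa/b meet in 1. 3a->2: ok.
baab: 3b undefined. 3b->0: ok.
All examples now run through 4 states with every (state, symbol) defined. Accept strings end in {2,3}, Reject strings end in {0,1}; accept={2,3}.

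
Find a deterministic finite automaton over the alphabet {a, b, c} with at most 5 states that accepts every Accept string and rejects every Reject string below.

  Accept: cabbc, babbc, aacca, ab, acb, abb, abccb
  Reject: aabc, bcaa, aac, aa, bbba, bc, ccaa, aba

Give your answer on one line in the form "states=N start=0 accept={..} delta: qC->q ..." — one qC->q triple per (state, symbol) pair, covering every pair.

Grow the machine one transition at a time. Run the examples from 0; the earliest place one falls off (shortest prefix, ties alphabetical) gets sent to the lowest-numbered state that keeps every Accept/Reject pair distinguishable — a pair clashes when both reach the same state with identical unread suffix — and to a fresh state only if none does.
a: 0a undefined. 0a->0: ok.
b: 0b undefined. 0b->0: no, babbc/aabc meet in 0 with "c" left. Open state 1: 0b->1.
c: 0c undefined. 0c->0: no, aacca/aac meet in 0. 0c->1: no, ab/aac meet in 1. Open state 2: 0c->2.
ba: 1a undefined. 1a->0: ok.
bb: 1b undefined. 1b->0: no, babbc/aac meet in 2. 1b->1: no, babbc/aabc meet in 1 with "c" left. 1b->2: no, abb/aac meet in 2. Open state 3: 1b->3.
bc: 1c undefined. 1c->0: ok.
ca: 2a undefined. 2a->0: ok.
cc: 2c undefined. 2c->0: no, aacca/aabc meet in 0. 2c->1: no, aacca/aabc meet in 0. 2c->2: no, aacca/aabc meet in 0. 2c->3: ok.
acb: 2b undefined. 2b->0: no, acb/aabc meet in 0. 2b->1: ok.
bbb: 3b undefined. 3b->0: ok.
cca: 3a undefined. 3a->0: no, aacca/aabc meet in 0. 3a->1: ok.
babbc: 3c undefined. 3c->0: no, cabbc/aabc meet in 0. 3c->1: ok.
All examples now run through 4 states with every (state, symbol) defined. Accept strings end in {1,3}, Reject strings end in {0,2}; accept={1,3}.

states=4 start=0 accept={1,3} delta: 0a->0 0b->1 0c->2 1a->0 1b->3 1c->0 2a->0 2b->1 2c->3 3a->1 3b->0 3c->1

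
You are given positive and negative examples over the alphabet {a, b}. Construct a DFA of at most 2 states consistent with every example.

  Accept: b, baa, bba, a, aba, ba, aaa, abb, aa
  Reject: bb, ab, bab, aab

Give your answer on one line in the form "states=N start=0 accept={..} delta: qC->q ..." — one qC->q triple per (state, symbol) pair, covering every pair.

states=2 start=0 accept={1} delta: 0a->1 0b->1 1a->1 1b->0

Grow the machine one transition at a time. Run the examples from 0; the earliest place one falls off (shortest prefix, ties alphabetical) gets sent to the lowest-numbered state that keeps every Accept/Reject pair distinguishable — a pair clashes when both reach the same state with identical unread suffix — and to a fresh state only if none does.
a: 0a undefined. 0a->0: no, b/ab meet in 0 with "b" left. Open state 1: 0a->1.
b: 0b undefined. 0b->0: no, b/bb meet in 0. 0b->1: ok.
aa: 1a undefined. 1a->0: no, b/bab meet in 1. 1a->1: ok.
ab: 1b undefined. 1b->0: ok.
All examples now run through 2 states with every (state, symbol) defined. Accept strings end in {1}, Reject strings end in {0}; accept={1}.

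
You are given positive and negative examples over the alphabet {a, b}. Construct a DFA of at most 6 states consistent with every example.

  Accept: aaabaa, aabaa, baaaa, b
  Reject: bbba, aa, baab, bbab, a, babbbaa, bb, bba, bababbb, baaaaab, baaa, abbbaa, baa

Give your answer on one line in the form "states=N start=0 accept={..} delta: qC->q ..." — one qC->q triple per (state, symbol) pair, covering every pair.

Grow the machine one transition at a time. Run the examples from 0; the earliest place one falls off (shortest prefix, ties alphabetical) gets sent to the lowest-numbered state that keeps every Accept/Reject pair distinguishable — a pair clashes when both reach the same state with identical unread suffix — and to a fresh state only if none does.
a: 0a undefined. 0a->0: no, aaabaa/baa meet in 0 with "baa" left. Open state 1: 0a->1.
b: 0b undefined. 0b->0: no, b/bb meet in 0. 0b->1: no, b/a meet in 1. Open state 2: 0b->2.
aa: 1a undefined. 1a->0: no, aabaa/baa meet in 2 with "aa" left. 1a->1: ok.
ab: 1b undefined. 1b->0: no, aaabaa/aa meet in 1. 1b->1: no, aaabaa/aa meet in 1. 1b->2: no, aaabaa/baa meet in 2 with "aa" left. Open state 3: 1b->3.
ba: 2a undefined. 2a->0: no, baaaa/aa meet in 1. 2a->1: no, baaaa/aa meet in 1. 2a->2: no, baaaa/baaa meet in 2. 2a->3: no, aaabaa/baaa meet in 3 with "aa" left. Open state 4: 2a->4.
bb: 2b undefined. 2b->0: ok.
abb: 3b undefined. 3b->0: ok.
baa: 4a undefined. 4a->0: no, baaaa/aa meet in 1. 4a->1: no, baaaa/aa meet in 1. 4a->2: no, baaaa/abbbaa meet in 2. 4a->3: ok.
bab: 4b undefined. 4b->0: no, b/bababbb meet in 2. 4b->1: no, b/bababbb meet in 2. 4b->2: no, b/bababbb meet in 2. 4b->3: ok.
aaba: 3a undefined. 3a->0: no, aaabaa/aa meet in 1. 3a->1: no, aaabaa/aa meet in 1. 3a->2: no, aaabaa/bbba meet in 4. 3a->3: no, aaabaa/bbab meet in 3. 3a->4: no, aaabaa/bbab meet in 3. Open state 5: 3a->5.
aabaa: 5a undefined. 5a->0: no, aaabaa/baab meet in 0. 5a->1: no, aaabaa/aa meet in 1. 5a->2: ok.
babab: 5b undefined. 5b->0: ok.
All examples now run through 6 states with every (state, symbol) defined. Accept strings end in {2}, Reject strings end in {0,1,3,4,5}; accept={2}.

states=6 start=0 accept={2} delta: 0a->1 0b->2 1a->1 1b->3 2a->4 2b->0 3a->5 3b->0 4a->3 4b->3 5a->2 5b->0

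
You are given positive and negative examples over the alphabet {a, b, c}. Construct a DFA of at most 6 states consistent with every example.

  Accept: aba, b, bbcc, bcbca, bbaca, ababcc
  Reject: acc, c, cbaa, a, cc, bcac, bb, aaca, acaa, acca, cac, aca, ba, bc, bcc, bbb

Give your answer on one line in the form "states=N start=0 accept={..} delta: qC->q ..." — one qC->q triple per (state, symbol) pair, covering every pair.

State merging on the prefix tree: take the shortest (then alphabetical) example prefix whose next move is undefined and point that move at state 0, else 1, else 2, ...; a target is out if some Accept/Reject pair would then sit in one state with the same input left (inseparable). If every existing state is out, open a new one.
a: 0a undefined. 0a->0: no, aba/ba meet in 0 with "ba" left. Open state 1: 0a->1.
b: 0b undefined. 0b->0: no, b/bb meet in 0. 0b->1: no, b/a meet in 1. Open state 2: 0b->2.
c: 0c undefined. 0c->0: ok.
aa: 1a undefined. 1a->0: ok.
ab: 1b undefined. 1b->0: no, aba/a meet in 1. 1b->1: no, aba/c meet in 0. 1b->2: no, aba/ba meet in 2 with "a" left. Open state 3: 1b->3.
ac: 1c undefined. 1c->0: ok.
ba: 2a undefined. 2a->0: ok.
bb: 2b undefined. 2b->0: no, b/bbb meet in 2. 2b->1: no, bbcc/acc meet in 0. 2b->2: no, b/bb meet in 2. 2b->3: ok.
bc: 2c undefined. 2c->0: no, bcbca/cbaa meet in 1. 2c->1: ok.
aba: 3a undefined. 3a->0: no, aba/acc meet in 0. 3a->1: no, aba/cbaa meet in 1. 3a->2: no, bbaca/acc meet in 0. 3a->3: no, aba/bb meet in 3. Open state 4: 3a->4.
bbb: 3b undefined. 3b->0: ok.
bbc: 3c undefined. 3c->0: no, bbcc/acc meet in 0. 3c->1: no, bbcc/acc meet in 0. 3c->2: no, bbcc/cbaa meet in 1. 3c->3: no, bbcc/bb meet in 3. 3c->4: ok.
abab: 4b undefined. 4b->0: no, ababcc/acc meet in 0. 4b->1: no, ababcc/acc meet in 0. 4b->2: no, ababcc/acc meet in 0. 4b->3: ok.
bbac: 4c undefined. 4c->0: no, bbcc/acc meet in 0. 4c->1: no, bbcc/cbaa meet in 1. 4c->2: no, bbaca/acc meet in 0. 4c->3: no, bbcc/bb meet in 3. 4c->4: ok.
bbaca: 4a undefined. 4a->0: no, bcbca/acc meet in 0. 4a->1: no, bcbca/cbaa meet in 1. 4a->2: ok.
All examples now run through 5 states with every (state, symbol) defined. Accept strings end in {2,4}, Reject strings end in {0,1,3}; accept={2,4}.

states=5 start=0 accept={2,4} delta: 0a->1 0b->2 0c->0 1a->0 1b->3 1c->0 2a->0 2b->3 2c->1 3a->4 3b->0 3c->4 4a->2 4b->3 4c->4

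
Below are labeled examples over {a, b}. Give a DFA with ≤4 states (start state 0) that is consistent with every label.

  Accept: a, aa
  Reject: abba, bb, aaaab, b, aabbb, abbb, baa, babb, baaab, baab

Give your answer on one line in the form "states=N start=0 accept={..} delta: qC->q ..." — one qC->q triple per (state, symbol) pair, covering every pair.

State merging on the prefix tree: take the shortest (then alphabetical) example prefix whose next move is undefined and point that move at state 0, else 1, else 2, ...; a target is out if some Accept/Reject pair would then sit in one state with the same input left (inseparable). If every existing state is out, open a new one.
a: 0a undefined. 0a->0: ok.
b: 0b undefined. 0b->0: no, a/abba meet in 0. Open state 1: 0b->1.
ba: 1a undefined. 1a->0: no, a/baa meet in 0. 1a->1: ok.
bb: 1b undefined. 1b->0: no, a/abba meet in 0. 1b->1: ok.
All examples now run through 2 states with every (state, symbol) defined. Accept strings end in {0}, Reject strings end in {1}; accept={0}.

states=2 start=0 accept={0} delta: 0a->0 0b->1 1a->1 1b->1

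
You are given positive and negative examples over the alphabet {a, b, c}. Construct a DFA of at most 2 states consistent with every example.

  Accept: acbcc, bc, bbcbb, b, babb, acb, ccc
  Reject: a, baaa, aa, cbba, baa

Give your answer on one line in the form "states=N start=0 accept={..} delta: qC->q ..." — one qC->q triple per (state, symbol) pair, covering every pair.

Grow the machine one transition at a time. Run the examples from 0; the earliest place one falls off (shortest prefix, ties alphabetical) gets sent to the lowest-numbered state that keeps every Accept/Reject pair distinguishable — a pair clashes when both reach the same state with identical unread suffix — and to a fresh state only if none does.
a: 0a undefined. 0a->0: ok.
b: 0b undefined. 0b->0: no, b/a meet in 0. Open state 1: 0b->1.
c: 0c undefined. 0c->0: no, ccc/a meet in 0. 0c->1: ok.
ba: 1a undefined. 1a->0: ok.
bb: 1b undefined. 1b->0: no, babb/a meet in 0. 1b->1: ok.
bc: 1c undefined. 1c->0: no, bc/a meet in 0. 1c->1: ok.
All examples now run through 2 states with every (state, symbol) defined. Accept strings end in {1}, Reject strings end in {0}; accept={1}.

states=2 start=0 accept={1} delta: 0a->0 0b->1 0c->1 1a->0 1b->1 1c->1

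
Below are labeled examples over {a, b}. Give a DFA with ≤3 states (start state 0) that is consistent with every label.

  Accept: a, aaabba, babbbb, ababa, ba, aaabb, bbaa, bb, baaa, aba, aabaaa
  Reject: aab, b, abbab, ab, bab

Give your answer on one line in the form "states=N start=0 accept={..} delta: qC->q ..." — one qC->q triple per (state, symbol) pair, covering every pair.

Grow the machine one transition at a time. Run the examples from 0; the earliest place one falls off (shortest prefix, ties alphabetical) gets sent to the lowest-numbered state that keeps every Accept/Reject pair distinguishable — a pair clashes when both reach the same state with identical unread suffix — and to a fresh state only if none does.
a: 0a undefined. 0a->0: ok.
b: 0b undefined. 0b->0: no, a/aab meet in 0. Open state 1: 0b->1.
ba: 1a undefined. 1a->0: ok.
bb: 1b undefined. 1b->0: ok.
All examples now run through 2 states with every (state, symbol) defined. Accept strings end in {0}, Reject strings end in {1}; accept={0}.

states=2 start=0 accept={0} delta: 0a->0 0b->1 1a->0 1b->0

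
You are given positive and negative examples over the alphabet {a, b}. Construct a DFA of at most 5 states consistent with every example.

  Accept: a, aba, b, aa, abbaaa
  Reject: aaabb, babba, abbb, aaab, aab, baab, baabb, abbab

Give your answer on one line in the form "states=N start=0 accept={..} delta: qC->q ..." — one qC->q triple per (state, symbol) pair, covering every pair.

states=4 start=0 accept={0,1} delta: 0a->1 0b->0 1a->1 1b->2 2a->0 2b->3 3a->2 3b->2

State merging on the prefix tree: take the shortest (then alphabetical) example prefix whose next move is undefined and point that move at state 0, else 1, else 2, ...; a target is out if some Accept/Reject pair would then sit in one state with the same input left (inseparable). If every existing state is out, open a new one.
a: 0a undefined. 0a->0: no, b/aaab meet in 0 with "b" left. Open state 1: 0a->1.
b: 0b undefined. 0b->0: ok.
aa: 1a undefined. 1a->0: no, b/aab meet in 0. 1a->1: ok.
ab: 1b undefined. 1b->0: no, a/babba meet in 1. 1b->1: no, a/aaabb meet in 1. Open state 2: 1b->2.
aba: 2a undefined. 2a->0: ok.
abb: 2b undefined. 2b->0: no, a/babba meet in 1. 2b->1: no, a/aaabb meet in 1. 2b->2: no, aba/babba meet in 0. Open state 3: 2b->3.
abba: 3a undefined. 3a->0: no, aba/babba meet in 0. 3a->1: no, a/babba meet in 1. 3a->2: ok.
abbb: 3b undefined. 3b->0: no, aba/abbb meet in 0. 3b->1: no, a/abbb meet in 1. 3b->2: ok.
All examples now run through 4 states with every (state, symbol) defined. Accept strings end in {0,1}, Reject strings end in {2,3}; accept={0,1}.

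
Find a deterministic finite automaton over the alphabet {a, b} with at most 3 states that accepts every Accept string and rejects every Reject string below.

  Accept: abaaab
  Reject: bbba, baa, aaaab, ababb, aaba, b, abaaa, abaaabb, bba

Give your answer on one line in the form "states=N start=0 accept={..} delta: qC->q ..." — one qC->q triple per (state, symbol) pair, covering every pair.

states=3 start=0 accept={2} delta: 0a->0 0b->1 1a->1 1b->2 2a->0 2b->0

State merging on the prefix tree: take the shortest (then alphabetical) example prefix whose next move is undefined and point that move at state 0, else 1, else 2, ...; a target is out if some Accept/Reject pair would then sit in one state with the same input left (inseparable). If every existing state is out, open a new one.
a: 0a undefined. 0a->0: ok.
b: 0b undefined. 0b->0: no, abaaab/bbba meet in 0. Open state 1: 0b->1.
ba: 1a undefined. 1a->0: no, abaaab/aaaab meet in 1. 1a->1: ok.
bb: 1b undefined. 1b->0: no, abaaab/bba meet in 0. 1b->1: no, abaaab/bbba meet in 1. Open state 2: 1b->2.
bba: 2a undefined. 2a->0: ok.
bbb: 2b undefined. 2b->0: ok.
All examples now run through 3 states with every (state, symbol) defined. Accept strings end in {2}, Reject strings end in {0,1}; accept={2}.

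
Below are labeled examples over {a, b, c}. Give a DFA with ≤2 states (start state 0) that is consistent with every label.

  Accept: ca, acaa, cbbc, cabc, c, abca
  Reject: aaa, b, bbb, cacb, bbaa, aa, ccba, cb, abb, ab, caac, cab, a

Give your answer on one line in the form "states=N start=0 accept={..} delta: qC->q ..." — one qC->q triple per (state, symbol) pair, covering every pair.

states=2 start=0 accept={1} delta: 0a->0 0b->0 0c->1 1a->1 1b->0 1c->0

Grow the machine one transition at a time. Run the examples from 0; the earliest place one falls off (shortest prefix, ties alphabetical) gets sent to the lowest-numbered state that keeps every Accept/Reject pair distinguishable — a pair clashes when both reach the same state with identical unread suffix — and to a fresh state only if none does.
a: 0a undefined. 0a->0: ok.
b: 0b undefined. 0b->0: ok.
c: 0c undefined. 0c->0: no, ca/aaa meet in 0. Open state 1: 0c->1.
ca: 1a undefined. 1a->0: no, ca/aaa meet in 0. 1a->1: ok.
cb: 1b undefined. 1b->0: ok.
cc: 1c undefined. 1c->0: ok.
All examples now run through 2 states with every (state, symbol) defined. Accept strings end in {1}, Reject strings end in {0}; accept={1}.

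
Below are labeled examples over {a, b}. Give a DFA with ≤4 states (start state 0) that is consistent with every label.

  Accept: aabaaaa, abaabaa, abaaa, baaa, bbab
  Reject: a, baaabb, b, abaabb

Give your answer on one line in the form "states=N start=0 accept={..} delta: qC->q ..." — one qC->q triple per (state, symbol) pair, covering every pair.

State merging on the prefix tree: take the shortest (then alphabetical) example prefix whose next move is undefined and point that move at state 0, else 1, else 2, ...; a target is out if some Accept/Reject pair would then sit in one state with the same input left (inseparable). If every existing state is out, open a new one.
a: 0a undefined. 0a->0: ok.
b: 0b undefined. 0b->0: no, aabaaaa/a meet in 0. Open state 1: 0b->1.
ba: 1a undefined. 1a->0: no, aabaaaa/a meet in 0. 1a->1: no, aabaaaa/b meet in 1. Open state 2: 1a->2.
bb: 1b undefined. 1b->0: no, bbab/b meet in 1. 1b->1: ok.
baa: 2a undefined. 2a->0: no, aabaaaa/a meet in 0. 2a->1: no, aabaaaa/b meet in 1. 2a->2: ok.
bbab: 2b undefined. 2b->0: no, abaabaa/a meet in 0. 2b->1: no, bbab/baaabb meet in 1. 2b->2: no, aabaaaa/baaabb meet in 2. Open state 3: 2b->3.
abaaba: 3a undefined. 3a->0: no, abaabaa/a meet in 0. 3a->1: ok.
abaabb: 3b undefined. 3b->0: ok.
All examples now run through 4 states with every (state, symbol) defined. Accept strings end in {2,3}, Reject strings end in {0,1}; accept={2,3}.

states=4 start=0 accept={2,3} delta: 0a->0 0b->1 1a->2 1b->1 2a->2 2b->3 3a->1 3b->0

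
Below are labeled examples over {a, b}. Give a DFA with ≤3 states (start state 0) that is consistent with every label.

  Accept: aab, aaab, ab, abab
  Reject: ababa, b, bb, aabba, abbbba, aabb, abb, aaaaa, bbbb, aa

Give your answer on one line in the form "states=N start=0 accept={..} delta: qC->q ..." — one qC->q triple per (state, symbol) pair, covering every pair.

State merging on the prefix tree: take the shortest (then alphabetical) example prefix whose next move is undefined and point that move at state 0, else 1, else 2, ...; a target is out if some Accept/Reject pair would then sit in one state with the same input left (inseparable). If every existing state is out, open a new one.
a: 0a undefined. 0a->0: no, aab/b meet in 0 with "b" left. Open state 1: 0a->1.
b: 0b undefined. 0b->0: ok.
aa: 1a undefined. 1a->0: no, aab/b meet in 0. 1a->1: ok.
ab: 1b undefined. 1b->0: no, aab/b meet in 0. 1b->1: no, aab/ababa meet in 1. Open state 2: 1b->2.
aba: 2a undefined. 2a->0: no, abab/b meet in 0. 2a->1: ok.
abb: 2b undefined. 2b->0: ok.
All examples now run through 3 states with every (state, symbol) defined. Accept strings end in {2}, Reject strings end in {0,1}; accept={2}.

states=3 start=0 accept={2} delta: 0a->1 0b->0 1a->1 1b->2 2a->1 2b->0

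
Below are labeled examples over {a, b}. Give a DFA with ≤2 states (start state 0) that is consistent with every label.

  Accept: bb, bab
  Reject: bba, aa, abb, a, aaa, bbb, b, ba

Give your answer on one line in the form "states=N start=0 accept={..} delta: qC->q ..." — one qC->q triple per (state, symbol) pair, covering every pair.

states=2 start=0 accept={0} delta: 0a->1 0b->1 1a->1 1b->0

Grow the machine one transition at a time. Run the examples from 0; the earliest place one falls off (shortest prefix, ties alphabetical) gets sent to the lowest-numbered state that keeps every Accept/Reject pair distinguishable — a pair clashes when both reach the same state with identical unread suffix — and to a fresh state only if none does.
a: 0a undefined. 0a->0: no, bb/abb meet in 0 with "bb" left. Open state 1: 0a->1.
b: 0b undefined. 0b->0: no, bb/bbb meet in 0. 0b->1: ok.
aa: 1a undefined. 1a->0: no, bab/a meet in 1. 1a->1: ok.
ab: 1b undefined. 1b->0: ok.
All examples now run through 2 states with every (state, symbol) defined. Accept strings end in {0}, Reject strings end in {1}; accept={0}.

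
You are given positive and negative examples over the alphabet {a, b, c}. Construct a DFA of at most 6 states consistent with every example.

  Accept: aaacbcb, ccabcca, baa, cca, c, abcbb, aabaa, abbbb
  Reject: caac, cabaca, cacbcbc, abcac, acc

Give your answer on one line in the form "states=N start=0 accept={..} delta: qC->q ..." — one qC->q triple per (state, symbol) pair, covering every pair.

Fold the examples into a partial DFA from state 0: repeatedly fix the first undefined (state, symbol) met by the shortest-then-alphabetical prefix, trying targets in increasing order and rejecting any under which an Accept and a Reject string meet in one state with the same remainder; add a state when all current targets are rejected. Accepting states are where Accept strings end.
a: 0a undefined. 0a->0: ok.
b: 0b undefined. 0b->0: ok.
c: 0c undefined. 0c->0: no, aaacbcb/caac meet in 0. Open state 1: 0c->1.
ca: 1a undefined. 1a->0: no, baa/cabaca meet in 0. 1a->1: ok.
cc: 1c undefined. 1c->0: no, ccabcca/caac meet in 0. 1c->1: no, cca/caac meet in 1. Open state 2: 1c->2.
cab: 1b undefined. 1b->0: no, c/cabaca meet in 1. 1b->1: no, cca/cabaca meet in 2 with "a" left. 1b->2: ok.
cca: 2a undefined. 2a->0: no, c/cabaca meet in 1. 2a->1: no, cca/cabaca meet in 1. 2a->2: no, cca/caac meet in 2. Open state 3: 2a->3.
cacb: 2b undefined. 2b->0: ok.
ccab: 3b undefined. 3b->0: ok.
cabac: 3c undefined. 3c->0: no, baa/cabaca meet in 0. 3c->1: no, c/cabaca meet in 1. 3c->2: no, ccabcca/cabaca meet in 3. 3c->3: ok.
aaacbc: 2c undefined. 2c->0: no, aaacbcb/cacbcbc meet in 0. 2c->1: no, aaacbcb/caac meet in 2. 2c->2: ok.
cabaca: 3a undefined. 3a->0: no, aaacbcb/cabaca meet in 0. 3a->1: no, c/cabaca meet in 1. 3a->2: ok.
All examples now run through 4 states with every (state, symbol) defined. Accept strings end in {0,1,3}, Reject strings end in {2}; accept={0,1,3}.

states=4 start=0 accept={0,1,3} delta: 0a->0 0b->0 0c->1 1a->1 1b->2 1c->2 2a->3 2b->0 2c->2 3a->2 3b->0 3c->3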